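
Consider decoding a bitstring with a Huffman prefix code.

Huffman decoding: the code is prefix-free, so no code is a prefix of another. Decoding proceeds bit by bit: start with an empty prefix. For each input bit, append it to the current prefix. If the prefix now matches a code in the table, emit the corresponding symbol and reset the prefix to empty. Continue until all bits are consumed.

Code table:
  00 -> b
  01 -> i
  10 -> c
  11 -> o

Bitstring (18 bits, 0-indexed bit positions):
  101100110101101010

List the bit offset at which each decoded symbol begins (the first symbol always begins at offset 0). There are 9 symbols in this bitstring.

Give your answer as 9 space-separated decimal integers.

Answer: 0 2 4 6 8 10 12 14 16

Derivation:
Bit 0: prefix='1' (no match yet)
Bit 1: prefix='10' -> emit 'c', reset
Bit 2: prefix='1' (no match yet)
Bit 3: prefix='11' -> emit 'o', reset
Bit 4: prefix='0' (no match yet)
Bit 5: prefix='00' -> emit 'b', reset
Bit 6: prefix='1' (no match yet)
Bit 7: prefix='11' -> emit 'o', reset
Bit 8: prefix='0' (no match yet)
Bit 9: prefix='01' -> emit 'i', reset
Bit 10: prefix='0' (no match yet)
Bit 11: prefix='01' -> emit 'i', reset
Bit 12: prefix='1' (no match yet)
Bit 13: prefix='10' -> emit 'c', reset
Bit 14: prefix='1' (no match yet)
Bit 15: prefix='10' -> emit 'c', reset
Bit 16: prefix='1' (no match yet)
Bit 17: prefix='10' -> emit 'c', reset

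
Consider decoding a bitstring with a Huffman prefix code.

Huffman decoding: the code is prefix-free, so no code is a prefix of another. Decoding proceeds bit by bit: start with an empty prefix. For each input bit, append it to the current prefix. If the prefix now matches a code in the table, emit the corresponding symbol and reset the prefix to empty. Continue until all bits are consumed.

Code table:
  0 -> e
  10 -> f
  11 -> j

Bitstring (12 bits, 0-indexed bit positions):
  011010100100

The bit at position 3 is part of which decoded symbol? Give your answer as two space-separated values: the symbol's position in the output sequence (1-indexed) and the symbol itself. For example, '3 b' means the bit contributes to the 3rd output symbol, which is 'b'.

Answer: 3 e

Derivation:
Bit 0: prefix='0' -> emit 'e', reset
Bit 1: prefix='1' (no match yet)
Bit 2: prefix='11' -> emit 'j', reset
Bit 3: prefix='0' -> emit 'e', reset
Bit 4: prefix='1' (no match yet)
Bit 5: prefix='10' -> emit 'f', reset
Bit 6: prefix='1' (no match yet)
Bit 7: prefix='10' -> emit 'f', reset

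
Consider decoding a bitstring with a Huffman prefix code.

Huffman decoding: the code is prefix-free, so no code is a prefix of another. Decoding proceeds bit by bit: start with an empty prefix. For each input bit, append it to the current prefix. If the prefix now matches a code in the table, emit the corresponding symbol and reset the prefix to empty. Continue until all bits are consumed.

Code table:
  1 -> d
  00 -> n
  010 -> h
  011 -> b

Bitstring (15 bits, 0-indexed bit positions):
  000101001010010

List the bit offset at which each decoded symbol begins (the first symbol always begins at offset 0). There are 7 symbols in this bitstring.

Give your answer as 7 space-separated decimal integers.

Answer: 0 2 5 6 8 9 12

Derivation:
Bit 0: prefix='0' (no match yet)
Bit 1: prefix='00' -> emit 'n', reset
Bit 2: prefix='0' (no match yet)
Bit 3: prefix='01' (no match yet)
Bit 4: prefix='010' -> emit 'h', reset
Bit 5: prefix='1' -> emit 'd', reset
Bit 6: prefix='0' (no match yet)
Bit 7: prefix='00' -> emit 'n', reset
Bit 8: prefix='1' -> emit 'd', reset
Bit 9: prefix='0' (no match yet)
Bit 10: prefix='01' (no match yet)
Bit 11: prefix='010' -> emit 'h', reset
Bit 12: prefix='0' (no match yet)
Bit 13: prefix='01' (no match yet)
Bit 14: prefix='010' -> emit 'h', reset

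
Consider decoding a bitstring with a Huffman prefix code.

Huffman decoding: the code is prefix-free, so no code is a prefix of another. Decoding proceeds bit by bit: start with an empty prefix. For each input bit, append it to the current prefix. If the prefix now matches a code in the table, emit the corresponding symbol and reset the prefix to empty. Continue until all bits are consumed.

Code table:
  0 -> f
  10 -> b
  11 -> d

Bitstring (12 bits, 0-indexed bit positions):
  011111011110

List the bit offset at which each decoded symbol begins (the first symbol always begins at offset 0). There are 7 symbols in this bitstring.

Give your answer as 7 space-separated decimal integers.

Answer: 0 1 3 5 7 9 11

Derivation:
Bit 0: prefix='0' -> emit 'f', reset
Bit 1: prefix='1' (no match yet)
Bit 2: prefix='11' -> emit 'd', reset
Bit 3: prefix='1' (no match yet)
Bit 4: prefix='11' -> emit 'd', reset
Bit 5: prefix='1' (no match yet)
Bit 6: prefix='10' -> emit 'b', reset
Bit 7: prefix='1' (no match yet)
Bit 8: prefix='11' -> emit 'd', reset
Bit 9: prefix='1' (no match yet)
Bit 10: prefix='11' -> emit 'd', reset
Bit 11: prefix='0' -> emit 'f', reset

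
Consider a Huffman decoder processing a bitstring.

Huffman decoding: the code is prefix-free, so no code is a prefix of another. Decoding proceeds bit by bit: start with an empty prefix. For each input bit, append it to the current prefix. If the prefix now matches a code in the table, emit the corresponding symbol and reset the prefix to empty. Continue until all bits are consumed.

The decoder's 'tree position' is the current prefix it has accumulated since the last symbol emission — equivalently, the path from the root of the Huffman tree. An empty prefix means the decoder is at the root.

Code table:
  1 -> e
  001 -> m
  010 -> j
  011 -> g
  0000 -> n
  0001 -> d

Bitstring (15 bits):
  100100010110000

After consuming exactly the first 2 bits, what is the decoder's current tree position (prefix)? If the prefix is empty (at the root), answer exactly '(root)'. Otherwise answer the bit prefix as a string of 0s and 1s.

Bit 0: prefix='1' -> emit 'e', reset
Bit 1: prefix='0' (no match yet)

Answer: 0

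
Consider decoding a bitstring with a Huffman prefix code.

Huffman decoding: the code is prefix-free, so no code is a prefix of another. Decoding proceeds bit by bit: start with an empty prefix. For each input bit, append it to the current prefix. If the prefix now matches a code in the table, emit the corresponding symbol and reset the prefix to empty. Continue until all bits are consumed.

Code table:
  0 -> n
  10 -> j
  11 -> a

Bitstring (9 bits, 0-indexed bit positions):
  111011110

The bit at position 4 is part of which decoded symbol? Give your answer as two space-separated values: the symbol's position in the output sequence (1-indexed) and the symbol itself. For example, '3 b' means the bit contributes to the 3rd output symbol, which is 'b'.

Answer: 3 a

Derivation:
Bit 0: prefix='1' (no match yet)
Bit 1: prefix='11' -> emit 'a', reset
Bit 2: prefix='1' (no match yet)
Bit 3: prefix='10' -> emit 'j', reset
Bit 4: prefix='1' (no match yet)
Bit 5: prefix='11' -> emit 'a', reset
Bit 6: prefix='1' (no match yet)
Bit 7: prefix='11' -> emit 'a', reset
Bit 8: prefix='0' -> emit 'n', reset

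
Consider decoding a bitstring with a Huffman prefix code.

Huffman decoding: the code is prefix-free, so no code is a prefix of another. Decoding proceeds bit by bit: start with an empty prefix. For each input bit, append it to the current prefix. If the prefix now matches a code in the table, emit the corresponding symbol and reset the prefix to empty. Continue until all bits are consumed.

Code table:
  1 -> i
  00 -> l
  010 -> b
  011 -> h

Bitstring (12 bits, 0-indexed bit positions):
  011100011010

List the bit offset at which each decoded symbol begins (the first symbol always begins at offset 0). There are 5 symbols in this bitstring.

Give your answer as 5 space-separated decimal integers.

Answer: 0 3 4 6 9

Derivation:
Bit 0: prefix='0' (no match yet)
Bit 1: prefix='01' (no match yet)
Bit 2: prefix='011' -> emit 'h', reset
Bit 3: prefix='1' -> emit 'i', reset
Bit 4: prefix='0' (no match yet)
Bit 5: prefix='00' -> emit 'l', reset
Bit 6: prefix='0' (no match yet)
Bit 7: prefix='01' (no match yet)
Bit 8: prefix='011' -> emit 'h', reset
Bit 9: prefix='0' (no match yet)
Bit 10: prefix='01' (no match yet)
Bit 11: prefix='010' -> emit 'b', reset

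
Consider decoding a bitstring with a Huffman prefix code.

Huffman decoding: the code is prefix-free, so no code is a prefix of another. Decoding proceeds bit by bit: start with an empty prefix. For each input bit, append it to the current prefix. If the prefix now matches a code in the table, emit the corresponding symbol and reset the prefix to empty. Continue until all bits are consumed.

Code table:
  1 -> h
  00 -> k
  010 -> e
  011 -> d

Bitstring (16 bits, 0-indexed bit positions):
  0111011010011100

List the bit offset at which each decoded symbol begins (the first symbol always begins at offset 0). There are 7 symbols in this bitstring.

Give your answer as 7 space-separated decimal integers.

Bit 0: prefix='0' (no match yet)
Bit 1: prefix='01' (no match yet)
Bit 2: prefix='011' -> emit 'd', reset
Bit 3: prefix='1' -> emit 'h', reset
Bit 4: prefix='0' (no match yet)
Bit 5: prefix='01' (no match yet)
Bit 6: prefix='011' -> emit 'd', reset
Bit 7: prefix='0' (no match yet)
Bit 8: prefix='01' (no match yet)
Bit 9: prefix='010' -> emit 'e', reset
Bit 10: prefix='0' (no match yet)
Bit 11: prefix='01' (no match yet)
Bit 12: prefix='011' -> emit 'd', reset
Bit 13: prefix='1' -> emit 'h', reset
Bit 14: prefix='0' (no match yet)
Bit 15: prefix='00' -> emit 'k', reset

Answer: 0 3 4 7 10 13 14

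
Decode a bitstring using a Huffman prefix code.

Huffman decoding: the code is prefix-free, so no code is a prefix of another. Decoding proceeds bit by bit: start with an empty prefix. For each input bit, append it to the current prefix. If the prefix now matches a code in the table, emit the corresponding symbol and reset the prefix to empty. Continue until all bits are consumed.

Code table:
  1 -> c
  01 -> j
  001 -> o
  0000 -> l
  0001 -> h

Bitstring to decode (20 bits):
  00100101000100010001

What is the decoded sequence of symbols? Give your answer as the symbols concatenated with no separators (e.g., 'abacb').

Answer: oojhhh

Derivation:
Bit 0: prefix='0' (no match yet)
Bit 1: prefix='00' (no match yet)
Bit 2: prefix='001' -> emit 'o', reset
Bit 3: prefix='0' (no match yet)
Bit 4: prefix='00' (no match yet)
Bit 5: prefix='001' -> emit 'o', reset
Bit 6: prefix='0' (no match yet)
Bit 7: prefix='01' -> emit 'j', reset
Bit 8: prefix='0' (no match yet)
Bit 9: prefix='00' (no match yet)
Bit 10: prefix='000' (no match yet)
Bit 11: prefix='0001' -> emit 'h', reset
Bit 12: prefix='0' (no match yet)
Bit 13: prefix='00' (no match yet)
Bit 14: prefix='000' (no match yet)
Bit 15: prefix='0001' -> emit 'h', reset
Bit 16: prefix='0' (no match yet)
Bit 17: prefix='00' (no match yet)
Bit 18: prefix='000' (no match yet)
Bit 19: prefix='0001' -> emit 'h', reset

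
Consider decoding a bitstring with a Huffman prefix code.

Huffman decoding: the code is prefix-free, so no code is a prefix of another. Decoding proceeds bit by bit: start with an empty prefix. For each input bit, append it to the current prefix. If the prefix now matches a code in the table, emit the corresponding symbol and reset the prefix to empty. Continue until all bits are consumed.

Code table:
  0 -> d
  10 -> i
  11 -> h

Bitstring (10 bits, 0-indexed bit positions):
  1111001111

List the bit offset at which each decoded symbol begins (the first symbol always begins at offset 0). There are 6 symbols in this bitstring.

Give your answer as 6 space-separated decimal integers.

Bit 0: prefix='1' (no match yet)
Bit 1: prefix='11' -> emit 'h', reset
Bit 2: prefix='1' (no match yet)
Bit 3: prefix='11' -> emit 'h', reset
Bit 4: prefix='0' -> emit 'd', reset
Bit 5: prefix='0' -> emit 'd', reset
Bit 6: prefix='1' (no match yet)
Bit 7: prefix='11' -> emit 'h', reset
Bit 8: prefix='1' (no match yet)
Bit 9: prefix='11' -> emit 'h', reset

Answer: 0 2 4 5 6 8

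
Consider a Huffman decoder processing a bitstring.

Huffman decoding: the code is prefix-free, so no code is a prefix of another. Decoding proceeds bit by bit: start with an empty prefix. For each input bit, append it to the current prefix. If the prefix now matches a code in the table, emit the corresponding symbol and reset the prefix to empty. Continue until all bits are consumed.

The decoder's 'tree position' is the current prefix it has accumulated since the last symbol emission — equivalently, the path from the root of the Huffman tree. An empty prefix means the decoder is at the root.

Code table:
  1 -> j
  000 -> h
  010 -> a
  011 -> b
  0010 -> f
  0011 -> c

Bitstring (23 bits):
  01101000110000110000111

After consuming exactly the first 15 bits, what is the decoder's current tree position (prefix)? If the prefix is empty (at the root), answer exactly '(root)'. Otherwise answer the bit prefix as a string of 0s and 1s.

Bit 0: prefix='0' (no match yet)
Bit 1: prefix='01' (no match yet)
Bit 2: prefix='011' -> emit 'b', reset
Bit 3: prefix='0' (no match yet)
Bit 4: prefix='01' (no match yet)
Bit 5: prefix='010' -> emit 'a', reset
Bit 6: prefix='0' (no match yet)
Bit 7: prefix='00' (no match yet)
Bit 8: prefix='001' (no match yet)
Bit 9: prefix='0011' -> emit 'c', reset
Bit 10: prefix='0' (no match yet)
Bit 11: prefix='00' (no match yet)
Bit 12: prefix='000' -> emit 'h', reset
Bit 13: prefix='0' (no match yet)
Bit 14: prefix='01' (no match yet)

Answer: 01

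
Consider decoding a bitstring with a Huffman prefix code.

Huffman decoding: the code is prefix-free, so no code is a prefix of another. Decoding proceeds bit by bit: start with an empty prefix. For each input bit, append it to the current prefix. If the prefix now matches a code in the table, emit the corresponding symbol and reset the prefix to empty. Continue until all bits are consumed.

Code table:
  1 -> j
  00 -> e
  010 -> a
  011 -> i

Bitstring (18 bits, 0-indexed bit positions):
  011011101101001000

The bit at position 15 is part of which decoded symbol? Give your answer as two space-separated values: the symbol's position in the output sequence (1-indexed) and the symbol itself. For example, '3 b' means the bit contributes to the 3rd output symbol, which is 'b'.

Answer: 6 a

Derivation:
Bit 0: prefix='0' (no match yet)
Bit 1: prefix='01' (no match yet)
Bit 2: prefix='011' -> emit 'i', reset
Bit 3: prefix='0' (no match yet)
Bit 4: prefix='01' (no match yet)
Bit 5: prefix='011' -> emit 'i', reset
Bit 6: prefix='1' -> emit 'j', reset
Bit 7: prefix='0' (no match yet)
Bit 8: prefix='01' (no match yet)
Bit 9: prefix='011' -> emit 'i', reset
Bit 10: prefix='0' (no match yet)
Bit 11: prefix='01' (no match yet)
Bit 12: prefix='010' -> emit 'a', reset
Bit 13: prefix='0' (no match yet)
Bit 14: prefix='01' (no match yet)
Bit 15: prefix='010' -> emit 'a', reset
Bit 16: prefix='0' (no match yet)
Bit 17: prefix='00' -> emit 'e', reset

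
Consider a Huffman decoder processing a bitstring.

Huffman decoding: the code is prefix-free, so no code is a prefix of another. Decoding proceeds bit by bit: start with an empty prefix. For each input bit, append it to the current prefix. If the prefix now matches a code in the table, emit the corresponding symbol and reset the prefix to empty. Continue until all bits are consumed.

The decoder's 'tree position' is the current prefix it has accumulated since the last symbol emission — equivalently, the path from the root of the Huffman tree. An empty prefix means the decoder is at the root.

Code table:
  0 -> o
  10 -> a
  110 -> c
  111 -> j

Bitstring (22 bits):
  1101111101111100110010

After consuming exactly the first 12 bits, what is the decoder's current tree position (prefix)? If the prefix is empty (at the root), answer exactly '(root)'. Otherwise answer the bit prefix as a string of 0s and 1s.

Answer: (root)

Derivation:
Bit 0: prefix='1' (no match yet)
Bit 1: prefix='11' (no match yet)
Bit 2: prefix='110' -> emit 'c', reset
Bit 3: prefix='1' (no match yet)
Bit 4: prefix='11' (no match yet)
Bit 5: prefix='111' -> emit 'j', reset
Bit 6: prefix='1' (no match yet)
Bit 7: prefix='11' (no match yet)
Bit 8: prefix='110' -> emit 'c', reset
Bit 9: prefix='1' (no match yet)
Bit 10: prefix='11' (no match yet)
Bit 11: prefix='111' -> emit 'j', reset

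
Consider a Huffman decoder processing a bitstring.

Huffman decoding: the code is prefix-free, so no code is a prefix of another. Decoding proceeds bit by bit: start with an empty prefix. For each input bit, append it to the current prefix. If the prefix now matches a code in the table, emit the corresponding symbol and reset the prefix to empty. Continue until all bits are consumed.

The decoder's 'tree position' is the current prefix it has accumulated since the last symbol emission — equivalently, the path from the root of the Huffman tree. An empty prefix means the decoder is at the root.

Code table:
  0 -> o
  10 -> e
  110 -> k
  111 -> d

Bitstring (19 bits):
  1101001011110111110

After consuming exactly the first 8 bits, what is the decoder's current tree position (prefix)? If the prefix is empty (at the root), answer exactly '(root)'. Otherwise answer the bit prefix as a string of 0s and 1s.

Answer: (root)

Derivation:
Bit 0: prefix='1' (no match yet)
Bit 1: prefix='11' (no match yet)
Bit 2: prefix='110' -> emit 'k', reset
Bit 3: prefix='1' (no match yet)
Bit 4: prefix='10' -> emit 'e', reset
Bit 5: prefix='0' -> emit 'o', reset
Bit 6: prefix='1' (no match yet)
Bit 7: prefix='10' -> emit 'e', reset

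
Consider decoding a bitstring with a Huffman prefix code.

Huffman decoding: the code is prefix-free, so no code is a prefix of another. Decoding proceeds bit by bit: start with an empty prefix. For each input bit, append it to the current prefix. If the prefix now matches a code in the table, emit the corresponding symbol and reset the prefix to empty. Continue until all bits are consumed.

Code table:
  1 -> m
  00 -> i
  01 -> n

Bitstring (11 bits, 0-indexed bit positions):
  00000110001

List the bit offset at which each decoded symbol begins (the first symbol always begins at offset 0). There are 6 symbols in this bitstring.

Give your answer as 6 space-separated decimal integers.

Answer: 0 2 4 6 7 9

Derivation:
Bit 0: prefix='0' (no match yet)
Bit 1: prefix='00' -> emit 'i', reset
Bit 2: prefix='0' (no match yet)
Bit 3: prefix='00' -> emit 'i', reset
Bit 4: prefix='0' (no match yet)
Bit 5: prefix='01' -> emit 'n', reset
Bit 6: prefix='1' -> emit 'm', reset
Bit 7: prefix='0' (no match yet)
Bit 8: prefix='00' -> emit 'i', reset
Bit 9: prefix='0' (no match yet)
Bit 10: prefix='01' -> emit 'n', reset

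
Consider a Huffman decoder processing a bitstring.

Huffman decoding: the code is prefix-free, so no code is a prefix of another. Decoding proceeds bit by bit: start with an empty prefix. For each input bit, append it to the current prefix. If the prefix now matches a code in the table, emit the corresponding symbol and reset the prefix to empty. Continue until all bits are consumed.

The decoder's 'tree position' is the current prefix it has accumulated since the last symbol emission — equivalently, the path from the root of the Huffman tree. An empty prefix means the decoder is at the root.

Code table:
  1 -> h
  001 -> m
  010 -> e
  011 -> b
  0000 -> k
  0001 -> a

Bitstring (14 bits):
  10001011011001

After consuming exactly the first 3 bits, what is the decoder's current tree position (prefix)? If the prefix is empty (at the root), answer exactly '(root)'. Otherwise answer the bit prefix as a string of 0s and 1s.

Bit 0: prefix='1' -> emit 'h', reset
Bit 1: prefix='0' (no match yet)
Bit 2: prefix='00' (no match yet)

Answer: 00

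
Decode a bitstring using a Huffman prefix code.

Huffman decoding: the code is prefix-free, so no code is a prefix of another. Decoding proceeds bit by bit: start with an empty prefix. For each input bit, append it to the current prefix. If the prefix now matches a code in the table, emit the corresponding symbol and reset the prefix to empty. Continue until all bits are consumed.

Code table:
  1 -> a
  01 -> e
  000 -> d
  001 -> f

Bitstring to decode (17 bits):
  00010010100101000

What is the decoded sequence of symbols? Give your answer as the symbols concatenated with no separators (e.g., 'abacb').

Answer: dafefed

Derivation:
Bit 0: prefix='0' (no match yet)
Bit 1: prefix='00' (no match yet)
Bit 2: prefix='000' -> emit 'd', reset
Bit 3: prefix='1' -> emit 'a', reset
Bit 4: prefix='0' (no match yet)
Bit 5: prefix='00' (no match yet)
Bit 6: prefix='001' -> emit 'f', reset
Bit 7: prefix='0' (no match yet)
Bit 8: prefix='01' -> emit 'e', reset
Bit 9: prefix='0' (no match yet)
Bit 10: prefix='00' (no match yet)
Bit 11: prefix='001' -> emit 'f', reset
Bit 12: prefix='0' (no match yet)
Bit 13: prefix='01' -> emit 'e', reset
Bit 14: prefix='0' (no match yet)
Bit 15: prefix='00' (no match yet)
Bit 16: prefix='000' -> emit 'd', reset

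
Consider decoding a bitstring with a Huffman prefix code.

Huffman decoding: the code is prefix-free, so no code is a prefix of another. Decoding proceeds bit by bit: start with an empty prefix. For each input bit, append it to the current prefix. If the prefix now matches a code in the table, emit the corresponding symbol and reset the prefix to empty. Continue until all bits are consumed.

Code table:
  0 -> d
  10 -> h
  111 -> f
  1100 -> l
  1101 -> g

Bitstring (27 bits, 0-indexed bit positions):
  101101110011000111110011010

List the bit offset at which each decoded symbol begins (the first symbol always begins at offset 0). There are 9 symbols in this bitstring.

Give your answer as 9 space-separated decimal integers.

Bit 0: prefix='1' (no match yet)
Bit 1: prefix='10' -> emit 'h', reset
Bit 2: prefix='1' (no match yet)
Bit 3: prefix='11' (no match yet)
Bit 4: prefix='110' (no match yet)
Bit 5: prefix='1101' -> emit 'g', reset
Bit 6: prefix='1' (no match yet)
Bit 7: prefix='11' (no match yet)
Bit 8: prefix='110' (no match yet)
Bit 9: prefix='1100' -> emit 'l', reset
Bit 10: prefix='1' (no match yet)
Bit 11: prefix='11' (no match yet)
Bit 12: prefix='110' (no match yet)
Bit 13: prefix='1100' -> emit 'l', reset
Bit 14: prefix='0' -> emit 'd', reset
Bit 15: prefix='1' (no match yet)
Bit 16: prefix='11' (no match yet)
Bit 17: prefix='111' -> emit 'f', reset
Bit 18: prefix='1' (no match yet)
Bit 19: prefix='11' (no match yet)
Bit 20: prefix='110' (no match yet)
Bit 21: prefix='1100' -> emit 'l', reset
Bit 22: prefix='1' (no match yet)
Bit 23: prefix='11' (no match yet)
Bit 24: prefix='110' (no match yet)
Bit 25: prefix='1101' -> emit 'g', reset
Bit 26: prefix='0' -> emit 'd', reset

Answer: 0 2 6 10 14 15 18 22 26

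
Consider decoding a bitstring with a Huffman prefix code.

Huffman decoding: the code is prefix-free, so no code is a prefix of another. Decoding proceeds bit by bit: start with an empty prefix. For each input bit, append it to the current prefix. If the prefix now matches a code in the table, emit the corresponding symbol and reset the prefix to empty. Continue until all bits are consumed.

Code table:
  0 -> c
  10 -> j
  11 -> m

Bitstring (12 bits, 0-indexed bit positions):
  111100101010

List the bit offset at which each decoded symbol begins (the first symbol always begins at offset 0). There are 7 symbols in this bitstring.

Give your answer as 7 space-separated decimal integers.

Bit 0: prefix='1' (no match yet)
Bit 1: prefix='11' -> emit 'm', reset
Bit 2: prefix='1' (no match yet)
Bit 3: prefix='11' -> emit 'm', reset
Bit 4: prefix='0' -> emit 'c', reset
Bit 5: prefix='0' -> emit 'c', reset
Bit 6: prefix='1' (no match yet)
Bit 7: prefix='10' -> emit 'j', reset
Bit 8: prefix='1' (no match yet)
Bit 9: prefix='10' -> emit 'j', reset
Bit 10: prefix='1' (no match yet)
Bit 11: prefix='10' -> emit 'j', reset

Answer: 0 2 4 5 6 8 10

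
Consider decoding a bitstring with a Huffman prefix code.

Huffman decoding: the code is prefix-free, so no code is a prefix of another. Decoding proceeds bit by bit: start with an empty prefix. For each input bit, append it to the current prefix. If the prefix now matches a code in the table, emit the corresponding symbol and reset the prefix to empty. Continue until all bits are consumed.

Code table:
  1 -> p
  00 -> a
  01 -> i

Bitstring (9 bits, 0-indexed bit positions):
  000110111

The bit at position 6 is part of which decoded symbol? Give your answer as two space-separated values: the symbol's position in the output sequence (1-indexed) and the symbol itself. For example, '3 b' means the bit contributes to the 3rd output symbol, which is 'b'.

Bit 0: prefix='0' (no match yet)
Bit 1: prefix='00' -> emit 'a', reset
Bit 2: prefix='0' (no match yet)
Bit 3: prefix='01' -> emit 'i', reset
Bit 4: prefix='1' -> emit 'p', reset
Bit 5: prefix='0' (no match yet)
Bit 6: prefix='01' -> emit 'i', reset
Bit 7: prefix='1' -> emit 'p', reset
Bit 8: prefix='1' -> emit 'p', reset

Answer: 4 i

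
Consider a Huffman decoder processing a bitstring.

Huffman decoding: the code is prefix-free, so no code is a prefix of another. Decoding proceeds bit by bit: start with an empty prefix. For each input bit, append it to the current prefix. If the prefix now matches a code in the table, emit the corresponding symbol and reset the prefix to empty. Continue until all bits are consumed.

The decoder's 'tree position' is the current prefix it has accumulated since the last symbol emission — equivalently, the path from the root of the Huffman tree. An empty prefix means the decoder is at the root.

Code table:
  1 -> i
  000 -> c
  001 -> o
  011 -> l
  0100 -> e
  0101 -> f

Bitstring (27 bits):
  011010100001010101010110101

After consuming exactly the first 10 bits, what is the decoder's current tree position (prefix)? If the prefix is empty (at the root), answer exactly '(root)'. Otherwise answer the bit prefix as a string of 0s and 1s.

Bit 0: prefix='0' (no match yet)
Bit 1: prefix='01' (no match yet)
Bit 2: prefix='011' -> emit 'l', reset
Bit 3: prefix='0' (no match yet)
Bit 4: prefix='01' (no match yet)
Bit 5: prefix='010' (no match yet)
Bit 6: prefix='0101' -> emit 'f', reset
Bit 7: prefix='0' (no match yet)
Bit 8: prefix='00' (no match yet)
Bit 9: prefix='000' -> emit 'c', reset

Answer: (root)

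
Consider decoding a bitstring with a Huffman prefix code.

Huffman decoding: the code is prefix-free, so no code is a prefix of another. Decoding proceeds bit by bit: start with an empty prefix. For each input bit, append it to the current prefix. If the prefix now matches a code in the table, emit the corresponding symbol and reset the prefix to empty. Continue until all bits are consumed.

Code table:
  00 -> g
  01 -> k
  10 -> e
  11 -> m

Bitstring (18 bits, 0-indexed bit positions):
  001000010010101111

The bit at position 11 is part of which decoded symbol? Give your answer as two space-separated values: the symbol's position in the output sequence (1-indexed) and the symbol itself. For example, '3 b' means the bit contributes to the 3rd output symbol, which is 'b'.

Bit 0: prefix='0' (no match yet)
Bit 1: prefix='00' -> emit 'g', reset
Bit 2: prefix='1' (no match yet)
Bit 3: prefix='10' -> emit 'e', reset
Bit 4: prefix='0' (no match yet)
Bit 5: prefix='00' -> emit 'g', reset
Bit 6: prefix='0' (no match yet)
Bit 7: prefix='01' -> emit 'k', reset
Bit 8: prefix='0' (no match yet)
Bit 9: prefix='00' -> emit 'g', reset
Bit 10: prefix='1' (no match yet)
Bit 11: prefix='10' -> emit 'e', reset
Bit 12: prefix='1' (no match yet)
Bit 13: prefix='10' -> emit 'e', reset
Bit 14: prefix='1' (no match yet)
Bit 15: prefix='11' -> emit 'm', reset

Answer: 6 e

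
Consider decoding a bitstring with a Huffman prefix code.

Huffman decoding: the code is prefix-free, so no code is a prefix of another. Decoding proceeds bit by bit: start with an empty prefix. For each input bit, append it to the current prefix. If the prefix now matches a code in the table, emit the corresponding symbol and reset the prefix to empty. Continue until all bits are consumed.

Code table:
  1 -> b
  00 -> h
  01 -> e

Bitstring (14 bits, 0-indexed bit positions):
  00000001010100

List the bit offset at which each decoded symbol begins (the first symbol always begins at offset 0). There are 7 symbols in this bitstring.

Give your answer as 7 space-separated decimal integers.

Answer: 0 2 4 6 8 10 12

Derivation:
Bit 0: prefix='0' (no match yet)
Bit 1: prefix='00' -> emit 'h', reset
Bit 2: prefix='0' (no match yet)
Bit 3: prefix='00' -> emit 'h', reset
Bit 4: prefix='0' (no match yet)
Bit 5: prefix='00' -> emit 'h', reset
Bit 6: prefix='0' (no match yet)
Bit 7: prefix='01' -> emit 'e', reset
Bit 8: prefix='0' (no match yet)
Bit 9: prefix='01' -> emit 'e', reset
Bit 10: prefix='0' (no match yet)
Bit 11: prefix='01' -> emit 'e', reset
Bit 12: prefix='0' (no match yet)
Bit 13: prefix='00' -> emit 'h', reset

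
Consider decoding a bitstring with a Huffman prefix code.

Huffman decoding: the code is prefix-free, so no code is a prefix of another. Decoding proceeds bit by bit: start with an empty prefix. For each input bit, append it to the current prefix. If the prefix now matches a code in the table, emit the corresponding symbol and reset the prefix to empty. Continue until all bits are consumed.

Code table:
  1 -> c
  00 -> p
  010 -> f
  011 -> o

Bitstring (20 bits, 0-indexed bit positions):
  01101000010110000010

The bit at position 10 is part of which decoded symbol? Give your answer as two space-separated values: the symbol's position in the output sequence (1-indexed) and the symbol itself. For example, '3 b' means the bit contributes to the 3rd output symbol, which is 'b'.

Bit 0: prefix='0' (no match yet)
Bit 1: prefix='01' (no match yet)
Bit 2: prefix='011' -> emit 'o', reset
Bit 3: prefix='0' (no match yet)
Bit 4: prefix='01' (no match yet)
Bit 5: prefix='010' -> emit 'f', reset
Bit 6: prefix='0' (no match yet)
Bit 7: prefix='00' -> emit 'p', reset
Bit 8: prefix='0' (no match yet)
Bit 9: prefix='01' (no match yet)
Bit 10: prefix='010' -> emit 'f', reset
Bit 11: prefix='1' -> emit 'c', reset
Bit 12: prefix='1' -> emit 'c', reset
Bit 13: prefix='0' (no match yet)
Bit 14: prefix='00' -> emit 'p', reset

Answer: 4 f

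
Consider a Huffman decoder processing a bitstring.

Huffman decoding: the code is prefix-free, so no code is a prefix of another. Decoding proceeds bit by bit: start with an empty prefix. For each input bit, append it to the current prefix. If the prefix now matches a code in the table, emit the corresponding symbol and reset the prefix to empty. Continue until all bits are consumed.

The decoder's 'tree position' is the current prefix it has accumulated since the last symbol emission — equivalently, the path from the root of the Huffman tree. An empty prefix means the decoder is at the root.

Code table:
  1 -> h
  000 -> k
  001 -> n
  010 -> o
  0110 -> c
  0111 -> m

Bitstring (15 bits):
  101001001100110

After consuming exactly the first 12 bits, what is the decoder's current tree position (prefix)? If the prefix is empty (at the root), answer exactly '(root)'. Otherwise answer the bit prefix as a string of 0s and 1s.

Answer: 0

Derivation:
Bit 0: prefix='1' -> emit 'h', reset
Bit 1: prefix='0' (no match yet)
Bit 2: prefix='01' (no match yet)
Bit 3: prefix='010' -> emit 'o', reset
Bit 4: prefix='0' (no match yet)
Bit 5: prefix='01' (no match yet)
Bit 6: prefix='010' -> emit 'o', reset
Bit 7: prefix='0' (no match yet)
Bit 8: prefix='01' (no match yet)
Bit 9: prefix='011' (no match yet)
Bit 10: prefix='0110' -> emit 'c', reset
Bit 11: prefix='0' (no match yet)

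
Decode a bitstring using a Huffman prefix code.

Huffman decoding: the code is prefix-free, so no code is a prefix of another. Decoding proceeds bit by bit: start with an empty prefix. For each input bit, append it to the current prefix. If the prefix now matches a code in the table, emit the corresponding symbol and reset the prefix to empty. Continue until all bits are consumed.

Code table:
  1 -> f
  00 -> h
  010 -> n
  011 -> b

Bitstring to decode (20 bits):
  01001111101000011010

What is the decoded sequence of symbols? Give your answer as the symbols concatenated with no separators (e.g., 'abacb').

Answer: nbfffnhbn

Derivation:
Bit 0: prefix='0' (no match yet)
Bit 1: prefix='01' (no match yet)
Bit 2: prefix='010' -> emit 'n', reset
Bit 3: prefix='0' (no match yet)
Bit 4: prefix='01' (no match yet)
Bit 5: prefix='011' -> emit 'b', reset
Bit 6: prefix='1' -> emit 'f', reset
Bit 7: prefix='1' -> emit 'f', reset
Bit 8: prefix='1' -> emit 'f', reset
Bit 9: prefix='0' (no match yet)
Bit 10: prefix='01' (no match yet)
Bit 11: prefix='010' -> emit 'n', reset
Bit 12: prefix='0' (no match yet)
Bit 13: prefix='00' -> emit 'h', reset
Bit 14: prefix='0' (no match yet)
Bit 15: prefix='01' (no match yet)
Bit 16: prefix='011' -> emit 'b', reset
Bit 17: prefix='0' (no match yet)
Bit 18: prefix='01' (no match yet)
Bit 19: prefix='010' -> emit 'n', reset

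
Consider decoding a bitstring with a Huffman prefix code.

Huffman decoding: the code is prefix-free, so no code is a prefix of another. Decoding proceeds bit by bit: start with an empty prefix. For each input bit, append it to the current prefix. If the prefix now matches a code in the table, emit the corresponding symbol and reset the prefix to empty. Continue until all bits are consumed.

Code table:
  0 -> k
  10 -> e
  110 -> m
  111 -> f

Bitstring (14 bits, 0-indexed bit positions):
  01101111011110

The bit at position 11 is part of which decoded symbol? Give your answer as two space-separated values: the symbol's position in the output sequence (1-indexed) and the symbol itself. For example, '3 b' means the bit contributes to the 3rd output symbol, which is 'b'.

Answer: 5 f

Derivation:
Bit 0: prefix='0' -> emit 'k', reset
Bit 1: prefix='1' (no match yet)
Bit 2: prefix='11' (no match yet)
Bit 3: prefix='110' -> emit 'm', reset
Bit 4: prefix='1' (no match yet)
Bit 5: prefix='11' (no match yet)
Bit 6: prefix='111' -> emit 'f', reset
Bit 7: prefix='1' (no match yet)
Bit 8: prefix='10' -> emit 'e', reset
Bit 9: prefix='1' (no match yet)
Bit 10: prefix='11' (no match yet)
Bit 11: prefix='111' -> emit 'f', reset
Bit 12: prefix='1' (no match yet)
Bit 13: prefix='10' -> emit 'e', reset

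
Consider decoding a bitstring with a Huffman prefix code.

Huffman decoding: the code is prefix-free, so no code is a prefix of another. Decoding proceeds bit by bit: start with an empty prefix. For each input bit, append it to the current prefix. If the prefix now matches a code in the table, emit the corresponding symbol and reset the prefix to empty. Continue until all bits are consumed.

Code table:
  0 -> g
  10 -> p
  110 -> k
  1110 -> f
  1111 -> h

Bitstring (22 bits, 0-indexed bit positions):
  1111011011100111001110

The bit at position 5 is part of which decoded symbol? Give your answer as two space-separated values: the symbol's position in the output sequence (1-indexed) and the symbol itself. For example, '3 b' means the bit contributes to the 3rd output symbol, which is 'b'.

Bit 0: prefix='1' (no match yet)
Bit 1: prefix='11' (no match yet)
Bit 2: prefix='111' (no match yet)
Bit 3: prefix='1111' -> emit 'h', reset
Bit 4: prefix='0' -> emit 'g', reset
Bit 5: prefix='1' (no match yet)
Bit 6: prefix='11' (no match yet)
Bit 7: prefix='110' -> emit 'k', reset
Bit 8: prefix='1' (no match yet)
Bit 9: prefix='11' (no match yet)

Answer: 3 k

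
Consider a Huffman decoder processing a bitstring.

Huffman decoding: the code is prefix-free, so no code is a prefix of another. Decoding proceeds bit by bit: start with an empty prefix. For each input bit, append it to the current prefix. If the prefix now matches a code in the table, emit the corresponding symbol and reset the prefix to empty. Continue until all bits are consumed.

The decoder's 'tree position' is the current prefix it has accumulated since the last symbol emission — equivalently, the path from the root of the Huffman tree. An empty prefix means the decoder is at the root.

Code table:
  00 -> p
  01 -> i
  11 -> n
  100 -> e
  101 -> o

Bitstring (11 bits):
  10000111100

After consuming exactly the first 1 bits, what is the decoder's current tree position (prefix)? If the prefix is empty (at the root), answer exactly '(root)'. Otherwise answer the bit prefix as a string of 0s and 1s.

Answer: 1

Derivation:
Bit 0: prefix='1' (no match yet)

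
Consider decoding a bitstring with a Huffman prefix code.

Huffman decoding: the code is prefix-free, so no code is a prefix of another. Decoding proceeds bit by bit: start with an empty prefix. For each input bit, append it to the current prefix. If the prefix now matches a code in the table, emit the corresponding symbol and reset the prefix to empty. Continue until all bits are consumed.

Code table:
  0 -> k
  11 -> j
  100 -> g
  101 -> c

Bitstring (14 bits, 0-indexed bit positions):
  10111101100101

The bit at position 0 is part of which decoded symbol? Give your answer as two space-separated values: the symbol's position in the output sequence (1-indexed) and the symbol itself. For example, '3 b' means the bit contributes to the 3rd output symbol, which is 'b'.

Bit 0: prefix='1' (no match yet)
Bit 1: prefix='10' (no match yet)
Bit 2: prefix='101' -> emit 'c', reset
Bit 3: prefix='1' (no match yet)
Bit 4: prefix='11' -> emit 'j', reset

Answer: 1 c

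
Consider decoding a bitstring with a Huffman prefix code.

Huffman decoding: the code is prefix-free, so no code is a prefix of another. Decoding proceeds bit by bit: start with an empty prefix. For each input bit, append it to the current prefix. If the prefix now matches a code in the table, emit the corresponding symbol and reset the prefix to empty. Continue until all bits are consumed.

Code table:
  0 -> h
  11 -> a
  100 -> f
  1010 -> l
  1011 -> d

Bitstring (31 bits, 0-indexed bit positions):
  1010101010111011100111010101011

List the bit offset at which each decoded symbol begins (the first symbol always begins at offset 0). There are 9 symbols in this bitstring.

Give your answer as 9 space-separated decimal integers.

Bit 0: prefix='1' (no match yet)
Bit 1: prefix='10' (no match yet)
Bit 2: prefix='101' (no match yet)
Bit 3: prefix='1010' -> emit 'l', reset
Bit 4: prefix='1' (no match yet)
Bit 5: prefix='10' (no match yet)
Bit 6: prefix='101' (no match yet)
Bit 7: prefix='1010' -> emit 'l', reset
Bit 8: prefix='1' (no match yet)
Bit 9: prefix='10' (no match yet)
Bit 10: prefix='101' (no match yet)
Bit 11: prefix='1011' -> emit 'd', reset
Bit 12: prefix='1' (no match yet)
Bit 13: prefix='10' (no match yet)
Bit 14: prefix='101' (no match yet)
Bit 15: prefix='1011' -> emit 'd', reset
Bit 16: prefix='1' (no match yet)
Bit 17: prefix='10' (no match yet)
Bit 18: prefix='100' -> emit 'f', reset
Bit 19: prefix='1' (no match yet)
Bit 20: prefix='11' -> emit 'a', reset
Bit 21: prefix='1' (no match yet)
Bit 22: prefix='10' (no match yet)
Bit 23: prefix='101' (no match yet)
Bit 24: prefix='1010' -> emit 'l', reset
Bit 25: prefix='1' (no match yet)
Bit 26: prefix='10' (no match yet)
Bit 27: prefix='101' (no match yet)
Bit 28: prefix='1010' -> emit 'l', reset
Bit 29: prefix='1' (no match yet)
Bit 30: prefix='11' -> emit 'a', reset

Answer: 0 4 8 12 16 19 21 25 29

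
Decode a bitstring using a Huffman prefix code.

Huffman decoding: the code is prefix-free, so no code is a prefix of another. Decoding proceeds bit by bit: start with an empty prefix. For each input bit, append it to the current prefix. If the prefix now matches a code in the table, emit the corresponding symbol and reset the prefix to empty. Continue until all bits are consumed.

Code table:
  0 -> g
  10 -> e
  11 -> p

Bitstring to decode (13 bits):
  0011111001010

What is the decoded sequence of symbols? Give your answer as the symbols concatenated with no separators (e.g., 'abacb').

Answer: ggppegee

Derivation:
Bit 0: prefix='0' -> emit 'g', reset
Bit 1: prefix='0' -> emit 'g', reset
Bit 2: prefix='1' (no match yet)
Bit 3: prefix='11' -> emit 'p', reset
Bit 4: prefix='1' (no match yet)
Bit 5: prefix='11' -> emit 'p', reset
Bit 6: prefix='1' (no match yet)
Bit 7: prefix='10' -> emit 'e', reset
Bit 8: prefix='0' -> emit 'g', reset
Bit 9: prefix='1' (no match yet)
Bit 10: prefix='10' -> emit 'e', reset
Bit 11: prefix='1' (no match yet)
Bit 12: prefix='10' -> emit 'e', reset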